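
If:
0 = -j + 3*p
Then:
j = 3*p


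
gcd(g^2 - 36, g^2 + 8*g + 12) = g + 6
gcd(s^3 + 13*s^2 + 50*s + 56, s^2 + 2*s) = s + 2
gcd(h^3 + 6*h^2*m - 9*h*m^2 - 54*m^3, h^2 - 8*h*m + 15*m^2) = h - 3*m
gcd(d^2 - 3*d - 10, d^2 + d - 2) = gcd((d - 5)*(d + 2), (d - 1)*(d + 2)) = d + 2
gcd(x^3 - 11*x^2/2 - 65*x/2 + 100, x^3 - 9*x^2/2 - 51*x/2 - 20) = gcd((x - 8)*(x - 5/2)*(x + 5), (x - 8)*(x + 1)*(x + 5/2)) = x - 8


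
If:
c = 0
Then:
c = 0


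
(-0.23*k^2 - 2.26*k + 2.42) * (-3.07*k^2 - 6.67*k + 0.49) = 0.7061*k^4 + 8.4723*k^3 + 7.5321*k^2 - 17.2488*k + 1.1858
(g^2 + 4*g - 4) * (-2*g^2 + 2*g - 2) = -2*g^4 - 6*g^3 + 14*g^2 - 16*g + 8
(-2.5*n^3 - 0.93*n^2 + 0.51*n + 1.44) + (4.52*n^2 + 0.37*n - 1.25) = -2.5*n^3 + 3.59*n^2 + 0.88*n + 0.19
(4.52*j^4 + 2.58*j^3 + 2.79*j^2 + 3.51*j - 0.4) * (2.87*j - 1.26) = 12.9724*j^5 + 1.7094*j^4 + 4.7565*j^3 + 6.5583*j^2 - 5.5706*j + 0.504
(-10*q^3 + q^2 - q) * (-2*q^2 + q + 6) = 20*q^5 - 12*q^4 - 57*q^3 + 5*q^2 - 6*q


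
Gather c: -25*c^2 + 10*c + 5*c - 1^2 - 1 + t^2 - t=-25*c^2 + 15*c + t^2 - t - 2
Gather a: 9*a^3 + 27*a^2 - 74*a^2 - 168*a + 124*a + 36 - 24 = 9*a^3 - 47*a^2 - 44*a + 12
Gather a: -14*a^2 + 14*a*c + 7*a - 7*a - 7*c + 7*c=-14*a^2 + 14*a*c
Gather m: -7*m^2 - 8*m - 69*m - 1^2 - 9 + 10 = -7*m^2 - 77*m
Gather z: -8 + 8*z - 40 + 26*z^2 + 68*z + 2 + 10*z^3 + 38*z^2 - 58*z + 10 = 10*z^3 + 64*z^2 + 18*z - 36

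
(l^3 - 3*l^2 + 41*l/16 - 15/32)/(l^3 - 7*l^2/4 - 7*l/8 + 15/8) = (l - 1/4)/(l + 1)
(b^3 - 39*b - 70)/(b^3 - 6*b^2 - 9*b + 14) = (b + 5)/(b - 1)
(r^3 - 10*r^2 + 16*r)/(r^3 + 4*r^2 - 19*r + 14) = r*(r - 8)/(r^2 + 6*r - 7)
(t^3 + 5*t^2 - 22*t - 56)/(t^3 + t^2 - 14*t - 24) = (t + 7)/(t + 3)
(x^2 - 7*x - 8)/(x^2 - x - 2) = (x - 8)/(x - 2)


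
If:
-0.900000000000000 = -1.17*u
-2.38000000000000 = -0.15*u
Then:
No Solution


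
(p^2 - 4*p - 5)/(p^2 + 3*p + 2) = (p - 5)/(p + 2)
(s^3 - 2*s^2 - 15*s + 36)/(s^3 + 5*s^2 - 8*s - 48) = (s - 3)/(s + 4)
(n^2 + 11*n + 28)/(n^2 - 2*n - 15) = (n^2 + 11*n + 28)/(n^2 - 2*n - 15)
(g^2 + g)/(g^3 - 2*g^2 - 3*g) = 1/(g - 3)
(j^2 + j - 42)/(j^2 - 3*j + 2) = (j^2 + j - 42)/(j^2 - 3*j + 2)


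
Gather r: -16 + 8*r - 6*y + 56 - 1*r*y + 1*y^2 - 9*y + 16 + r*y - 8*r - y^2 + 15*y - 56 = 0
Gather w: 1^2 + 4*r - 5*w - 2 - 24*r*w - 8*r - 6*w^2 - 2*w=-4*r - 6*w^2 + w*(-24*r - 7) - 1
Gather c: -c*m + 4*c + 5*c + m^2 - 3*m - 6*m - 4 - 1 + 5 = c*(9 - m) + m^2 - 9*m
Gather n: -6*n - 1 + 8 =7 - 6*n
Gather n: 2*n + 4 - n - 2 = n + 2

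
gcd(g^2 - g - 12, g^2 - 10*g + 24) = g - 4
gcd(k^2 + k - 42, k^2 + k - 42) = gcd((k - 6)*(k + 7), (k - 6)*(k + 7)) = k^2 + k - 42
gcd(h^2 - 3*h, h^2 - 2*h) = h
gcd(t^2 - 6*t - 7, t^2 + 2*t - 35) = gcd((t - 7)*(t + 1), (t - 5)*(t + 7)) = 1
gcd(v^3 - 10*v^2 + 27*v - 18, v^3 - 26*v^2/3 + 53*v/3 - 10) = v^2 - 7*v + 6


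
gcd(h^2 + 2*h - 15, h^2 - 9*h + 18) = h - 3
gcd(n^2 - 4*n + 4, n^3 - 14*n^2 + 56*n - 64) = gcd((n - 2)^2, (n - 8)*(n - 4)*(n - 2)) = n - 2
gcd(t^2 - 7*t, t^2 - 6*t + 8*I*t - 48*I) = 1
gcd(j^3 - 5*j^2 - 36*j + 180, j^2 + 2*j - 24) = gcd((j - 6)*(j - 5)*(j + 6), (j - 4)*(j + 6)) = j + 6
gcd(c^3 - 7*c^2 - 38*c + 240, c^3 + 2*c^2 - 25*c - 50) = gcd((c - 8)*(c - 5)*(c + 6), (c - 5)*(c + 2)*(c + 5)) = c - 5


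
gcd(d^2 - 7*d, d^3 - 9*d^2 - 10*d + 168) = d - 7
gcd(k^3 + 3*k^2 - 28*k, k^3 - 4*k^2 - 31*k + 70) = 1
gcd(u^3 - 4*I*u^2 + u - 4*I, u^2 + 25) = 1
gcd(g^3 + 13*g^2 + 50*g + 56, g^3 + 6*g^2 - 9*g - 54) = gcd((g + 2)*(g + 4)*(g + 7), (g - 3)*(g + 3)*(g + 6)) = 1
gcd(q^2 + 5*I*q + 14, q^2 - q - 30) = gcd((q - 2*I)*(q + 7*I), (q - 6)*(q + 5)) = 1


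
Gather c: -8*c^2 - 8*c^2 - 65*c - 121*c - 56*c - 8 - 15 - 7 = -16*c^2 - 242*c - 30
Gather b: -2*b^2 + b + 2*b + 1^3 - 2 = -2*b^2 + 3*b - 1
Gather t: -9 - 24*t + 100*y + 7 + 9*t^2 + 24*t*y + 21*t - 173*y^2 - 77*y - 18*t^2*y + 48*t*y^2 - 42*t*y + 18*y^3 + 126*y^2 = t^2*(9 - 18*y) + t*(48*y^2 - 18*y - 3) + 18*y^3 - 47*y^2 + 23*y - 2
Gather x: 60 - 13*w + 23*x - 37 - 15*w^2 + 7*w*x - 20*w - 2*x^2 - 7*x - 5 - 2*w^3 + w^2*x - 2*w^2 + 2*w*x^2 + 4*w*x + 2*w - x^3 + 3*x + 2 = -2*w^3 - 17*w^2 - 31*w - x^3 + x^2*(2*w - 2) + x*(w^2 + 11*w + 19) + 20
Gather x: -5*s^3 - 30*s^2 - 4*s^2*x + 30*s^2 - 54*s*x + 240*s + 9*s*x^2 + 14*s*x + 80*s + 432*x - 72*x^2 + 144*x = -5*s^3 + 320*s + x^2*(9*s - 72) + x*(-4*s^2 - 40*s + 576)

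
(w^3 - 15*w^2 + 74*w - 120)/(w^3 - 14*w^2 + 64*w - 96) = (w - 5)/(w - 4)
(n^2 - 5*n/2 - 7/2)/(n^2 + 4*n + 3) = (n - 7/2)/(n + 3)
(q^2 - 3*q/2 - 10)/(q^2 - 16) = (q + 5/2)/(q + 4)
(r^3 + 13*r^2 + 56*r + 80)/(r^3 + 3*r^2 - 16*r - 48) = (r^2 + 9*r + 20)/(r^2 - r - 12)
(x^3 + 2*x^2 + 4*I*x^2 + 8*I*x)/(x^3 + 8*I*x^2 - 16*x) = (x + 2)/(x + 4*I)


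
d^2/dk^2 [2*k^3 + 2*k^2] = 12*k + 4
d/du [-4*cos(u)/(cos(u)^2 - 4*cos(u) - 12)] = 4*(sin(u)^2 - 13)*sin(u)/((cos(u) - 6)^2*(cos(u) + 2)^2)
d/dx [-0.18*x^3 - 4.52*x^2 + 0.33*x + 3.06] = -0.54*x^2 - 9.04*x + 0.33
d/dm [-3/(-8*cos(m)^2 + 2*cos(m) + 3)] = 6*(8*cos(m) - 1)*sin(m)/(-8*cos(m)^2 + 2*cos(m) + 3)^2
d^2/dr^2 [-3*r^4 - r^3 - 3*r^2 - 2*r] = -36*r^2 - 6*r - 6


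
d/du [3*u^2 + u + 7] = 6*u + 1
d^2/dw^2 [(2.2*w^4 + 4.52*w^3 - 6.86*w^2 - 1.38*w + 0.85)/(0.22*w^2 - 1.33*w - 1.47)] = (0.21296*w^6 - 3.86232*w^5 + 19.0806*w^4 + 83.585856*w^3 + 97.005768*w^2 + 54.433596*w - 20.694562)/(0.010648*w^6 - 0.193116*w^5 + 0.95403*w^4 + 0.228095*w^3 - 6.374655*w^2 - 8.621991*w - 3.176523)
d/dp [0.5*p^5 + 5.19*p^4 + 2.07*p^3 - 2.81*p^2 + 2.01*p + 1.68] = 2.5*p^4 + 20.76*p^3 + 6.21*p^2 - 5.62*p + 2.01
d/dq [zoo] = 0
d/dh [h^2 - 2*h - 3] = 2*h - 2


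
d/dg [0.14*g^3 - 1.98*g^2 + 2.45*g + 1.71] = 0.42*g^2 - 3.96*g + 2.45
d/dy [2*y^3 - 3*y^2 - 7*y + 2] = 6*y^2 - 6*y - 7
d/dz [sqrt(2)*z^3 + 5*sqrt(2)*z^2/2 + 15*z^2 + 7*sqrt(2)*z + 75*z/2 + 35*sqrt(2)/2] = 3*sqrt(2)*z^2 + 5*sqrt(2)*z + 30*z + 7*sqrt(2) + 75/2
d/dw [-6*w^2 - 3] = -12*w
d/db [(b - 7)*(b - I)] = 2*b - 7 - I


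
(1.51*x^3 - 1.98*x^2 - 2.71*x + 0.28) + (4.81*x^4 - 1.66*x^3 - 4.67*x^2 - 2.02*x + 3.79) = 4.81*x^4 - 0.15*x^3 - 6.65*x^2 - 4.73*x + 4.07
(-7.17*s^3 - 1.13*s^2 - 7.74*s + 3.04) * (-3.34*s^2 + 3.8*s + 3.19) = 23.9478*s^5 - 23.4718*s^4 - 1.3147*s^3 - 43.1703*s^2 - 13.1386*s + 9.6976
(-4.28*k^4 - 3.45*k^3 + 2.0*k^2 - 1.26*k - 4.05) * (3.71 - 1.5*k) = 6.42*k^5 - 10.7038*k^4 - 15.7995*k^3 + 9.31*k^2 + 1.4004*k - 15.0255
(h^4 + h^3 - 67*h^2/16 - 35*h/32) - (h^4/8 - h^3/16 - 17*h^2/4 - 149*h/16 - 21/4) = 7*h^4/8 + 17*h^3/16 + h^2/16 + 263*h/32 + 21/4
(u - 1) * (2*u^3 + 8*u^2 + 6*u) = 2*u^4 + 6*u^3 - 2*u^2 - 6*u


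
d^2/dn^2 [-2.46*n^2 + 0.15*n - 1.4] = -4.92000000000000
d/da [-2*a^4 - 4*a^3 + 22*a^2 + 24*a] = -8*a^3 - 12*a^2 + 44*a + 24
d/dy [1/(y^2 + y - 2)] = (-2*y - 1)/(y^2 + y - 2)^2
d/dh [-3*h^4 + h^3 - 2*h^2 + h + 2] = -12*h^3 + 3*h^2 - 4*h + 1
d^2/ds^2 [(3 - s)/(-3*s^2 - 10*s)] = 6*(3*s^3 - 27*s^2 - 90*s - 100)/(s^3*(27*s^3 + 270*s^2 + 900*s + 1000))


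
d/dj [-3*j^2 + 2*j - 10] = 2 - 6*j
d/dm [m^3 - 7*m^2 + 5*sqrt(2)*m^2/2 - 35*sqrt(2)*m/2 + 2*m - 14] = 3*m^2 - 14*m + 5*sqrt(2)*m - 35*sqrt(2)/2 + 2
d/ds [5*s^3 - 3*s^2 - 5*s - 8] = 15*s^2 - 6*s - 5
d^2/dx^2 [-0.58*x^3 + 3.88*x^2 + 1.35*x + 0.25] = 7.76 - 3.48*x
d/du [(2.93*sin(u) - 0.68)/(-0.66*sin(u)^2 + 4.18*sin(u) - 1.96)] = (1.9338*sin(u)^2 - 0.897600000000001*sin(u) - 2.9004)*cos(u)/(0.4356*sin(u)^4 - 5.5176*sin(u)^3 + 20.0596*sin(u)^2 - 16.3856*sin(u) + 3.8416)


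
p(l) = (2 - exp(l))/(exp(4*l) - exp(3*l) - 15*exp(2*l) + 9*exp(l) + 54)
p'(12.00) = 0.00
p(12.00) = 0.00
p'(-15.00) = 0.00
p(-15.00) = 0.04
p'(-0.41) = -0.01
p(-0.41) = 0.03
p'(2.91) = 0.00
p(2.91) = -0.00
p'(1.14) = 106.42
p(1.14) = -2.23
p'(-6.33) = -0.00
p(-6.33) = 0.04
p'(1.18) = 14.24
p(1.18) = -0.59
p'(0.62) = -0.06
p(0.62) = 0.01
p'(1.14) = 106.42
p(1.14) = -2.23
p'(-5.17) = -0.00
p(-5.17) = 0.04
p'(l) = (2 - exp(l))*(-4*exp(4*l) + 3*exp(3*l) + 30*exp(2*l) - 9*exp(l))/(exp(4*l) - exp(3*l) - 15*exp(2*l) + 9*exp(l) + 54)^2 - exp(l)/(exp(4*l) - exp(3*l) - 15*exp(2*l) + 9*exp(l) + 54) = (3*exp(3*l) - exp(2*l) - 12*exp(l) + 24)*exp(l)/(exp(7*l) + exp(6*l) - 26*exp(5*l) - 30*exp(4*l) + 225*exp(3*l) + 297*exp(2*l) - 648*exp(l) - 972)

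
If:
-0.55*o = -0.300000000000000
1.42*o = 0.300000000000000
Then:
No Solution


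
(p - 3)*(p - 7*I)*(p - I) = p^3 - 3*p^2 - 8*I*p^2 - 7*p + 24*I*p + 21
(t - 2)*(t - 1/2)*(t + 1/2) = t^3 - 2*t^2 - t/4 + 1/2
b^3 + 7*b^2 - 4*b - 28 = (b - 2)*(b + 2)*(b + 7)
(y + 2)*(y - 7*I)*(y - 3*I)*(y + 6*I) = y^4 + 2*y^3 - 4*I*y^3 + 39*y^2 - 8*I*y^2 + 78*y - 126*I*y - 252*I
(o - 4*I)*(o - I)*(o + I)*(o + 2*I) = o^4 - 2*I*o^3 + 9*o^2 - 2*I*o + 8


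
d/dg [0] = 0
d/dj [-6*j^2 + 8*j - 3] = 8 - 12*j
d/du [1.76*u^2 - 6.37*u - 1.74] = 3.52*u - 6.37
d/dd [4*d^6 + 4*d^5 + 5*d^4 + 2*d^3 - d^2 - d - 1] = 24*d^5 + 20*d^4 + 20*d^3 + 6*d^2 - 2*d - 1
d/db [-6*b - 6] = -6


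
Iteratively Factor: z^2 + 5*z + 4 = (z + 4)*(z + 1)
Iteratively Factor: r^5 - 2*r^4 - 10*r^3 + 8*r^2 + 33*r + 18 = (r + 2)*(r^4 - 4*r^3 - 2*r^2 + 12*r + 9) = (r + 1)*(r + 2)*(r^3 - 5*r^2 + 3*r + 9) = (r - 3)*(r + 1)*(r + 2)*(r^2 - 2*r - 3) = (r - 3)^2*(r + 1)*(r + 2)*(r + 1)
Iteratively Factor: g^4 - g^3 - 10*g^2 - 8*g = (g + 1)*(g^3 - 2*g^2 - 8*g) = (g + 1)*(g + 2)*(g^2 - 4*g) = g*(g + 1)*(g + 2)*(g - 4)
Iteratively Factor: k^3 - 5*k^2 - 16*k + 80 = (k - 4)*(k^2 - k - 20) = (k - 5)*(k - 4)*(k + 4)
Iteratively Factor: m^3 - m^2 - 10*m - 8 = (m + 2)*(m^2 - 3*m - 4) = (m - 4)*(m + 2)*(m + 1)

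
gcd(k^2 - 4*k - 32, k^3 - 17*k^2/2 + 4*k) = k - 8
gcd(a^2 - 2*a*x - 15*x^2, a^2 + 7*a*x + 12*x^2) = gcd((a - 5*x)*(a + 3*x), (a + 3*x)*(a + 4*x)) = a + 3*x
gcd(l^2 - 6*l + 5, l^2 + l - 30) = l - 5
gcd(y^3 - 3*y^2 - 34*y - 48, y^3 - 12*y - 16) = y + 2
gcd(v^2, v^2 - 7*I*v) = v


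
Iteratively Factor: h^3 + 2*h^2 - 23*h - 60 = (h + 4)*(h^2 - 2*h - 15) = (h - 5)*(h + 4)*(h + 3)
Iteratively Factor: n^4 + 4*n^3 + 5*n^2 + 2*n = (n + 2)*(n^3 + 2*n^2 + n) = (n + 1)*(n + 2)*(n^2 + n) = (n + 1)^2*(n + 2)*(n)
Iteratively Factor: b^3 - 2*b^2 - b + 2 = (b + 1)*(b^2 - 3*b + 2) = (b - 2)*(b + 1)*(b - 1)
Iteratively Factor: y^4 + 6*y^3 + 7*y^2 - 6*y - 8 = (y + 4)*(y^3 + 2*y^2 - y - 2) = (y - 1)*(y + 4)*(y^2 + 3*y + 2) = (y - 1)*(y + 2)*(y + 4)*(y + 1)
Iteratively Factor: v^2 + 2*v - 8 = (v + 4)*(v - 2)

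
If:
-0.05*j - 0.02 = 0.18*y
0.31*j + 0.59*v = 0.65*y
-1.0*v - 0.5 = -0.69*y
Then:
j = 0.71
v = -0.71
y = -0.31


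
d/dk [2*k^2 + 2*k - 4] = 4*k + 2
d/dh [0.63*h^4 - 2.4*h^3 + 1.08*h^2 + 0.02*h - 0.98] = 2.52*h^3 - 7.2*h^2 + 2.16*h + 0.02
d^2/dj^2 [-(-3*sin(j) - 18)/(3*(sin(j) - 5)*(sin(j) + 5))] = (-sin(j)^5 - 24*sin(j)^4 - 148*sin(j)^3 - 564*sin(j)^2 - 475*sin(j) + 300)/((sin(j) - 5)^3*(sin(j) + 5)^3)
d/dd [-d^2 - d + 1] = -2*d - 1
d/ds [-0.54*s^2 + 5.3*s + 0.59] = 5.3 - 1.08*s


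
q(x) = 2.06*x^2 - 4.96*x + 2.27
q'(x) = 4.12*x - 4.96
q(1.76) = -0.08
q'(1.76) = 2.29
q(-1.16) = 10.80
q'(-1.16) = -9.74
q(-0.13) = 2.95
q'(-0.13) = -5.50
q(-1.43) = 13.58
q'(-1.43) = -10.85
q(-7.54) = 156.78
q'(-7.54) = -36.02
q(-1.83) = 18.25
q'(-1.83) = -12.50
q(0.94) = -0.57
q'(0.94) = -1.09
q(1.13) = -0.70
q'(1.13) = -0.30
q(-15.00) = 540.17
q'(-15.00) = -66.76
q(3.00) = 5.93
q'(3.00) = 7.40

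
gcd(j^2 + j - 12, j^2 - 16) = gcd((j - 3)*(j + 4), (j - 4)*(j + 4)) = j + 4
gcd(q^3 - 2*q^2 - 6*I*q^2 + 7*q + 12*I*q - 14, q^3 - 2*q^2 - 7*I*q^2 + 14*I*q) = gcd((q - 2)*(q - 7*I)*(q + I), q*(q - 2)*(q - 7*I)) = q^2 + q*(-2 - 7*I) + 14*I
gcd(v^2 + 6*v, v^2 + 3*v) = v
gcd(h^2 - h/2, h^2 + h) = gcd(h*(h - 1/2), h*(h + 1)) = h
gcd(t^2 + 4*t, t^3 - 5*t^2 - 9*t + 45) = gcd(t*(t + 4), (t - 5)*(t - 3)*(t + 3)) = 1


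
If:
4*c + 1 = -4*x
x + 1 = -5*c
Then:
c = -3/16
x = -1/16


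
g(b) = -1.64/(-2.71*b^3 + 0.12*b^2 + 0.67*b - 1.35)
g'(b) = -1.64*(8.13*b^2 - 0.24*b - 0.67)/(-2.71*b^3 + 0.12*b^2 + 0.67*b - 1.35)^2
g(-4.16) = -0.01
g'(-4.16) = -0.01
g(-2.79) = -0.03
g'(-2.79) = -0.03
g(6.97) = 0.00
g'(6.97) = -0.00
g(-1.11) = -0.93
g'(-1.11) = -5.09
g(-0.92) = -6.68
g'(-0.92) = -175.15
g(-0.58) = 1.40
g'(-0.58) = -2.64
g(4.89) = 0.01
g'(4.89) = -0.00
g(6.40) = 0.00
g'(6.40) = -0.00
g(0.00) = 1.21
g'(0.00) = 0.60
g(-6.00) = -0.00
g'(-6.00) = -0.00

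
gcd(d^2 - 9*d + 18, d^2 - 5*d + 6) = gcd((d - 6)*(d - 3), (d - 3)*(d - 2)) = d - 3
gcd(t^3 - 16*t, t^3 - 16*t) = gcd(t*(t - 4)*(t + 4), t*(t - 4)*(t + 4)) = t^3 - 16*t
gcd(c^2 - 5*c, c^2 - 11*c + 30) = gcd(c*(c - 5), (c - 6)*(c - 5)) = c - 5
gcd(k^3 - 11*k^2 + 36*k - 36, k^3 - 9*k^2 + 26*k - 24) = k^2 - 5*k + 6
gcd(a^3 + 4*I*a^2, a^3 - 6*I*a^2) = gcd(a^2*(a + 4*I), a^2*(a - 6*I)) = a^2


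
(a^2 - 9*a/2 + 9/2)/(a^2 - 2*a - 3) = (a - 3/2)/(a + 1)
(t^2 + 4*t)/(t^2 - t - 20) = t/(t - 5)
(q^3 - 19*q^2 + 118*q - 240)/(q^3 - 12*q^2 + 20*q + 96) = (q - 5)/(q + 2)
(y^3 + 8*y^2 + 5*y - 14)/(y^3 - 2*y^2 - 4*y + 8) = (y^2 + 6*y - 7)/(y^2 - 4*y + 4)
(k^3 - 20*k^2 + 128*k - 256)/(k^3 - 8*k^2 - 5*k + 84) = (k^2 - 16*k + 64)/(k^2 - 4*k - 21)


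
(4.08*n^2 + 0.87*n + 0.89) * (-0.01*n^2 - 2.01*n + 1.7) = -0.0408*n^4 - 8.2095*n^3 + 5.1784*n^2 - 0.3099*n + 1.513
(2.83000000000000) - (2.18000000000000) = 0.650000000000000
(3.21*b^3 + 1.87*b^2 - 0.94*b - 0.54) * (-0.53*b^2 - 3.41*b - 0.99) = -1.7013*b^5 - 11.9372*b^4 - 9.0564*b^3 + 1.6403*b^2 + 2.772*b + 0.5346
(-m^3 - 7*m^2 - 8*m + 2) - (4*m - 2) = -m^3 - 7*m^2 - 12*m + 4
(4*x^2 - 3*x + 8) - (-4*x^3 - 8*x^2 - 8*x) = 4*x^3 + 12*x^2 + 5*x + 8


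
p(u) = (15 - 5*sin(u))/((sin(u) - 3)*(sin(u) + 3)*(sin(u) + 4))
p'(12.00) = 0.34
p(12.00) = -0.59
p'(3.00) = -0.21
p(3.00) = -0.38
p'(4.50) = -0.14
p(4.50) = -0.82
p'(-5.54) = 0.10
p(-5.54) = -0.29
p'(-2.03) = -0.27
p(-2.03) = -0.77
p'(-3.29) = -0.21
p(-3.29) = -0.38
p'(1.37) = 0.02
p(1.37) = -0.25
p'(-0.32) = 0.31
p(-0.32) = -0.51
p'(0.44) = 0.15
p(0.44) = -0.33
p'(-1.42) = 0.10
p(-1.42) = -0.83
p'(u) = -(15 - 5*sin(u))*cos(u)/((sin(u) - 3)*(sin(u) + 3)*(sin(u) + 4)^2) - (15 - 5*sin(u))*cos(u)/((sin(u) - 3)*(sin(u) + 3)^2*(sin(u) + 4)) - (15 - 5*sin(u))*cos(u)/((sin(u) - 3)^2*(sin(u) + 3)*(sin(u) + 4)) - 5*cos(u)/((sin(u) - 3)*(sin(u) + 3)*(sin(u) + 4))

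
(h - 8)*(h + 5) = h^2 - 3*h - 40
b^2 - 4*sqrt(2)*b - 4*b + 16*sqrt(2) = (b - 4)*(b - 4*sqrt(2))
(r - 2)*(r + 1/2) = r^2 - 3*r/2 - 1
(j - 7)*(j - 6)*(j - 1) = j^3 - 14*j^2 + 55*j - 42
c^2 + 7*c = c*(c + 7)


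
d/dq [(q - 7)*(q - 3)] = 2*q - 10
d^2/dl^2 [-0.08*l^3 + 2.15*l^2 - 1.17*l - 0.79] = 4.3 - 0.48*l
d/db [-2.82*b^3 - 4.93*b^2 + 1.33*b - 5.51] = -8.46*b^2 - 9.86*b + 1.33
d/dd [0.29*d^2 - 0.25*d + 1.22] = 0.58*d - 0.25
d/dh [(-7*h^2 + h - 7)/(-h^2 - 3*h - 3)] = 2*(11*h^2 + 14*h - 12)/(h^4 + 6*h^3 + 15*h^2 + 18*h + 9)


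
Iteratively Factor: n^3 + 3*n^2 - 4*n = (n)*(n^2 + 3*n - 4) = n*(n + 4)*(n - 1)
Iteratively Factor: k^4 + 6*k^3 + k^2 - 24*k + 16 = (k + 4)*(k^3 + 2*k^2 - 7*k + 4) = (k + 4)^2*(k^2 - 2*k + 1) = (k - 1)*(k + 4)^2*(k - 1)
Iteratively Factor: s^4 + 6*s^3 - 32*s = (s + 4)*(s^3 + 2*s^2 - 8*s) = (s - 2)*(s + 4)*(s^2 + 4*s) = s*(s - 2)*(s + 4)*(s + 4)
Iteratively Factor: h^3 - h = (h)*(h^2 - 1) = h*(h + 1)*(h - 1)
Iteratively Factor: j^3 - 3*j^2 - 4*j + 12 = (j - 3)*(j^2 - 4) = (j - 3)*(j - 2)*(j + 2)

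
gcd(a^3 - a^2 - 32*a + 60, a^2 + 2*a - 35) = a - 5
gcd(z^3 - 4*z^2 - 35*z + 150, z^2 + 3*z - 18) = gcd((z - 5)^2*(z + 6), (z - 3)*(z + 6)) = z + 6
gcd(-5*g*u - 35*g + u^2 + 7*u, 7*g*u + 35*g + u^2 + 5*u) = 1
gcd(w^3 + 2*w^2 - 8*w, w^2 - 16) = w + 4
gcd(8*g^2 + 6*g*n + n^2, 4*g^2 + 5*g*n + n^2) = 4*g + n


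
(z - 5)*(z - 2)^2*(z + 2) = z^4 - 7*z^3 + 6*z^2 + 28*z - 40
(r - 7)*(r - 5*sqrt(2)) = r^2 - 5*sqrt(2)*r - 7*r + 35*sqrt(2)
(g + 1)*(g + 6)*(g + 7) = g^3 + 14*g^2 + 55*g + 42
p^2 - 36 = (p - 6)*(p + 6)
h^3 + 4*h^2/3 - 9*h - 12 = (h - 3)*(h + 4/3)*(h + 3)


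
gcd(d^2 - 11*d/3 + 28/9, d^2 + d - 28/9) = d - 4/3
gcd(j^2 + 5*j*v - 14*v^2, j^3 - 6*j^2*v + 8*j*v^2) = -j + 2*v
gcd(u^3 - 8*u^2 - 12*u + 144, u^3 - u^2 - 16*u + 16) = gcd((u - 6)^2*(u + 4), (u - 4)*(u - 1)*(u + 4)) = u + 4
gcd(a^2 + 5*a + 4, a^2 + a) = a + 1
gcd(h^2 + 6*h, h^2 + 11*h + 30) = h + 6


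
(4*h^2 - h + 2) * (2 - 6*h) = -24*h^3 + 14*h^2 - 14*h + 4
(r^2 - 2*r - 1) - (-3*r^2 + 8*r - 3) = 4*r^2 - 10*r + 2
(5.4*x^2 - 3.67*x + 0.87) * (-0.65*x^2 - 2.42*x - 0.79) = -3.51*x^4 - 10.6825*x^3 + 4.0499*x^2 + 0.7939*x - 0.6873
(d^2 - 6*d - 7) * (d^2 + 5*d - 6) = d^4 - d^3 - 43*d^2 + d + 42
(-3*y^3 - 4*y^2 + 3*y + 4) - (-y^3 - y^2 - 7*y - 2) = -2*y^3 - 3*y^2 + 10*y + 6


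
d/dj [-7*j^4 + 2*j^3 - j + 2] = -28*j^3 + 6*j^2 - 1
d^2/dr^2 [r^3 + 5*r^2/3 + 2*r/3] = 6*r + 10/3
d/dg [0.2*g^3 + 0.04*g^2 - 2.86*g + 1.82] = 0.6*g^2 + 0.08*g - 2.86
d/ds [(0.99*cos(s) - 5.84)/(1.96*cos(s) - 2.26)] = -9.209*sin(s)/(1.96*cos(s) - 2.26)^2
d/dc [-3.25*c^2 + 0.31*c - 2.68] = 0.31 - 6.5*c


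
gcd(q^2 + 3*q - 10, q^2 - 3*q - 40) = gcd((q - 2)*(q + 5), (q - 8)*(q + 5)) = q + 5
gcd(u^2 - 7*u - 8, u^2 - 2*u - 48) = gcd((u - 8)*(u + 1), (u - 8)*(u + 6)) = u - 8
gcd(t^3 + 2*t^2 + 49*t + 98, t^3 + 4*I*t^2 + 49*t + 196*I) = t^2 + 49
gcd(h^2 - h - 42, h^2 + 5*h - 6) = h + 6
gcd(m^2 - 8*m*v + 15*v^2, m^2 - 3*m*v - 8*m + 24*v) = -m + 3*v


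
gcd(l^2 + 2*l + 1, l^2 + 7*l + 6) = l + 1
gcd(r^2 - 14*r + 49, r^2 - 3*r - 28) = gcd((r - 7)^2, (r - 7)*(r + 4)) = r - 7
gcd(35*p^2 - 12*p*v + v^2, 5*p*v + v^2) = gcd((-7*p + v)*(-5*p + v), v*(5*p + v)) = 1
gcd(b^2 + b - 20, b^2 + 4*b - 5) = b + 5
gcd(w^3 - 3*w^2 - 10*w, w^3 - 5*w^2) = w^2 - 5*w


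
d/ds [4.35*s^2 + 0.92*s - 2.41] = 8.7*s + 0.92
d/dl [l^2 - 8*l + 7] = 2*l - 8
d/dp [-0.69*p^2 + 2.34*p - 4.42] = 2.34 - 1.38*p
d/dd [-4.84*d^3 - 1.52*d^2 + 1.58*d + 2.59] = -14.52*d^2 - 3.04*d + 1.58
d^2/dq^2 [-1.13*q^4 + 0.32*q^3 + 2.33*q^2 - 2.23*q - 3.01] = -13.56*q^2 + 1.92*q + 4.66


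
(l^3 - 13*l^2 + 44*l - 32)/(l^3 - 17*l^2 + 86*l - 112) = (l^2 - 5*l + 4)/(l^2 - 9*l + 14)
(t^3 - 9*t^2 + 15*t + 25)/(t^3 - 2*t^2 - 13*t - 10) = (t - 5)/(t + 2)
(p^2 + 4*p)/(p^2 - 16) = p/(p - 4)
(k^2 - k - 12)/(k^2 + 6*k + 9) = (k - 4)/(k + 3)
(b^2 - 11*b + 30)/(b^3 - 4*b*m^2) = (b^2 - 11*b + 30)/(b*(b^2 - 4*m^2))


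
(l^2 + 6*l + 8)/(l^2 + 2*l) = (l + 4)/l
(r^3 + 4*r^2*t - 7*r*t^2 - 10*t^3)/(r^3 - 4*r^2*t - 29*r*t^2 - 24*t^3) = (r^2 + 3*r*t - 10*t^2)/(r^2 - 5*r*t - 24*t^2)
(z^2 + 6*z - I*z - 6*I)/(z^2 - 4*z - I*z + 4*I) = (z + 6)/(z - 4)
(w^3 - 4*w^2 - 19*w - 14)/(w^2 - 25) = (w^3 - 4*w^2 - 19*w - 14)/(w^2 - 25)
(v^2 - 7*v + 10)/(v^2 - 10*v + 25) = (v - 2)/(v - 5)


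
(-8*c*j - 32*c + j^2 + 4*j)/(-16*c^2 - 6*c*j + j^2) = (j + 4)/(2*c + j)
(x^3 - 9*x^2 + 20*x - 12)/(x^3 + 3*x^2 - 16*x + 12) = (x - 6)/(x + 6)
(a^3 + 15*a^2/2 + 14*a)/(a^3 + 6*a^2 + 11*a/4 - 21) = 2*a/(2*a - 3)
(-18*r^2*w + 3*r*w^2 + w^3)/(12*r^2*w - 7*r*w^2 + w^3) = (-6*r - w)/(4*r - w)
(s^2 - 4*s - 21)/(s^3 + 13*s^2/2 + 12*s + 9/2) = 2*(s - 7)/(2*s^2 + 7*s + 3)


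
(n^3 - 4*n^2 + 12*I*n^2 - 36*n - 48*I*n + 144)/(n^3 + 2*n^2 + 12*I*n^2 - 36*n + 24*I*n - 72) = (n - 4)/(n + 2)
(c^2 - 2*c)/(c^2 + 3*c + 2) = c*(c - 2)/(c^2 + 3*c + 2)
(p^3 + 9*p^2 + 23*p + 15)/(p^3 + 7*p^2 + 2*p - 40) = (p^2 + 4*p + 3)/(p^2 + 2*p - 8)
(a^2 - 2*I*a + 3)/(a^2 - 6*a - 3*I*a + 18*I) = (a + I)/(a - 6)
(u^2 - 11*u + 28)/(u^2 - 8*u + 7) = (u - 4)/(u - 1)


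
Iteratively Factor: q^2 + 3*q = (q)*(q + 3)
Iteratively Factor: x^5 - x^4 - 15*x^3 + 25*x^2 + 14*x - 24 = (x - 1)*(x^4 - 15*x^2 + 10*x + 24) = (x - 1)*(x + 4)*(x^3 - 4*x^2 + x + 6) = (x - 1)*(x + 1)*(x + 4)*(x^2 - 5*x + 6) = (x - 3)*(x - 1)*(x + 1)*(x + 4)*(x - 2)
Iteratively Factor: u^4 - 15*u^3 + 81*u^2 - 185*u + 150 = (u - 5)*(u^3 - 10*u^2 + 31*u - 30) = (u - 5)*(u - 3)*(u^2 - 7*u + 10) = (u - 5)^2*(u - 3)*(u - 2)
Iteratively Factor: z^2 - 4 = (z - 2)*(z + 2)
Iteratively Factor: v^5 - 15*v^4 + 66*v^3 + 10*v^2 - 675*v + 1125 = (v - 3)*(v^4 - 12*v^3 + 30*v^2 + 100*v - 375) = (v - 5)*(v - 3)*(v^3 - 7*v^2 - 5*v + 75) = (v - 5)*(v - 3)*(v + 3)*(v^2 - 10*v + 25) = (v - 5)^2*(v - 3)*(v + 3)*(v - 5)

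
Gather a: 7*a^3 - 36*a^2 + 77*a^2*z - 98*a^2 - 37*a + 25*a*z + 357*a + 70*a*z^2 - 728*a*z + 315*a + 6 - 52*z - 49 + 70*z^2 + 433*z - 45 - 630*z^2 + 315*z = 7*a^3 + a^2*(77*z - 134) + a*(70*z^2 - 703*z + 635) - 560*z^2 + 696*z - 88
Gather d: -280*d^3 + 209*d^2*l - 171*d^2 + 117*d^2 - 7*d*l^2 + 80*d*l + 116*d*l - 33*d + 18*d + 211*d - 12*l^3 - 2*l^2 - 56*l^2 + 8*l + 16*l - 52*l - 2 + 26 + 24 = -280*d^3 + d^2*(209*l - 54) + d*(-7*l^2 + 196*l + 196) - 12*l^3 - 58*l^2 - 28*l + 48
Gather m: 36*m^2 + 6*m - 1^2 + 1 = 36*m^2 + 6*m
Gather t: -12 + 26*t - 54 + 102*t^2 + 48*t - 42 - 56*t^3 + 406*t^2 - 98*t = -56*t^3 + 508*t^2 - 24*t - 108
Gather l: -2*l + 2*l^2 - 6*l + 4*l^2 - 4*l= 6*l^2 - 12*l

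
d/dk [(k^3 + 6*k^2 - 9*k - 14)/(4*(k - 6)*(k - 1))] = (k^4 - 14*k^3 - 15*k^2 + 100*k - 152)/(4*(k^4 - 14*k^3 + 61*k^2 - 84*k + 36))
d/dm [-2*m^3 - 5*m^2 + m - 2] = -6*m^2 - 10*m + 1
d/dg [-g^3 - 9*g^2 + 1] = 3*g*(-g - 6)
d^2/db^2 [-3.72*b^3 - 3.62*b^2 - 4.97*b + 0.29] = -22.32*b - 7.24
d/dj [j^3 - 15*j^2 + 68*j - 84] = 3*j^2 - 30*j + 68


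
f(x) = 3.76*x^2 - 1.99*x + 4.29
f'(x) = 7.52*x - 1.99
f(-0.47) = 6.06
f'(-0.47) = -5.52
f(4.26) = 64.05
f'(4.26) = 30.05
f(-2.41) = 30.92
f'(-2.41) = -20.11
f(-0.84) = 8.61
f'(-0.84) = -8.31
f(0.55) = 4.33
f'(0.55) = 2.15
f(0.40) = 4.10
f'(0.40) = 1.02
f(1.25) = 7.68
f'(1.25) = 7.41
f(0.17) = 4.06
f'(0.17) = -0.71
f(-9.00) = 326.76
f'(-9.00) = -69.67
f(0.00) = 4.29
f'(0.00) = -1.99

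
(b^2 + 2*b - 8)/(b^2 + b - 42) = (b^2 + 2*b - 8)/(b^2 + b - 42)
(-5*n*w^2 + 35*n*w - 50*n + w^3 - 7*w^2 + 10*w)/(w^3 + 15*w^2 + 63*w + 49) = (-5*n*w^2 + 35*n*w - 50*n + w^3 - 7*w^2 + 10*w)/(w^3 + 15*w^2 + 63*w + 49)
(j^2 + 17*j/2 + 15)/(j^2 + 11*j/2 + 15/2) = (j + 6)/(j + 3)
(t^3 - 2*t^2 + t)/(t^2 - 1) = t*(t - 1)/(t + 1)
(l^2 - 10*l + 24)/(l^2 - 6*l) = (l - 4)/l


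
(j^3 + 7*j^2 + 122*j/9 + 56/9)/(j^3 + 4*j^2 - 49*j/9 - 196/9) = (3*j + 2)/(3*j - 7)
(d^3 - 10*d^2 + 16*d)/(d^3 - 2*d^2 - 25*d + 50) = d*(d - 8)/(d^2 - 25)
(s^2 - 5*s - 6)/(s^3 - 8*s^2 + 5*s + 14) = (s - 6)/(s^2 - 9*s + 14)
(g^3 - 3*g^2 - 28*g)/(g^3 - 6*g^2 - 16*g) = (-g^2 + 3*g + 28)/(-g^2 + 6*g + 16)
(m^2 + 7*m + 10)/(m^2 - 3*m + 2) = (m^2 + 7*m + 10)/(m^2 - 3*m + 2)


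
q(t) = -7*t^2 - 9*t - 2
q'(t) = -14*t - 9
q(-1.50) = -4.25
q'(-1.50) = 12.00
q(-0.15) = -0.81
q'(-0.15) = -6.90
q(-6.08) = -206.04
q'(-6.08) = 76.12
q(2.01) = -48.37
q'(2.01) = -37.14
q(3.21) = -103.02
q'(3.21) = -53.94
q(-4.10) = -82.77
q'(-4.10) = 48.40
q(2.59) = -72.27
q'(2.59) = -45.26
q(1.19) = -22.62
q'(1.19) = -25.66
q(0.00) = -2.00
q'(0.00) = -9.00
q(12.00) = -1118.00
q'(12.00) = -177.00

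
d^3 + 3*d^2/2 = d^2*(d + 3/2)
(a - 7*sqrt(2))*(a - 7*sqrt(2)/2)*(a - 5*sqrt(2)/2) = a^3 - 13*sqrt(2)*a^2 + 203*a/2 - 245*sqrt(2)/2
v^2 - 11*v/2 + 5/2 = (v - 5)*(v - 1/2)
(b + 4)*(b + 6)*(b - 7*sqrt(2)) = b^3 - 7*sqrt(2)*b^2 + 10*b^2 - 70*sqrt(2)*b + 24*b - 168*sqrt(2)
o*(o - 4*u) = o^2 - 4*o*u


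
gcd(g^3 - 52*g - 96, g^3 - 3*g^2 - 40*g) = g - 8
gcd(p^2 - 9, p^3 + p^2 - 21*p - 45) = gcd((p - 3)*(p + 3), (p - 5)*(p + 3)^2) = p + 3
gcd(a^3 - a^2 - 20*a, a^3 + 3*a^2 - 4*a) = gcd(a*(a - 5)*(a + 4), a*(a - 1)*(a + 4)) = a^2 + 4*a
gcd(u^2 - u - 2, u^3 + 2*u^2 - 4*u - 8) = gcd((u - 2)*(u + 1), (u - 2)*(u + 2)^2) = u - 2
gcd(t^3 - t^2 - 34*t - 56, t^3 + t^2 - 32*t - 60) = t + 2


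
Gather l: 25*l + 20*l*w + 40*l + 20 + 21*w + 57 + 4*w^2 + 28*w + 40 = l*(20*w + 65) + 4*w^2 + 49*w + 117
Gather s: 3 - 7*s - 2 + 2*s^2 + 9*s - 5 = 2*s^2 + 2*s - 4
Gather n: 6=6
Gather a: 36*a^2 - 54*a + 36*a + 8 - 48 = 36*a^2 - 18*a - 40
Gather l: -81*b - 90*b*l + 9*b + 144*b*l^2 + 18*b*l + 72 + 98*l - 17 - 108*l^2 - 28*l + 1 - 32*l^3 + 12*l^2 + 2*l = -72*b - 32*l^3 + l^2*(144*b - 96) + l*(72 - 72*b) + 56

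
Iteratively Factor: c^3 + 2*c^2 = (c + 2)*(c^2) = c*(c + 2)*(c)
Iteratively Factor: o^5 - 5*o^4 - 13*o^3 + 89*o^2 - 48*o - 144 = (o + 1)*(o^4 - 6*o^3 - 7*o^2 + 96*o - 144) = (o - 3)*(o + 1)*(o^3 - 3*o^2 - 16*o + 48) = (o - 3)*(o + 1)*(o + 4)*(o^2 - 7*o + 12) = (o - 4)*(o - 3)*(o + 1)*(o + 4)*(o - 3)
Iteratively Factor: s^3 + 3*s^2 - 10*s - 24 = (s + 2)*(s^2 + s - 12) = (s - 3)*(s + 2)*(s + 4)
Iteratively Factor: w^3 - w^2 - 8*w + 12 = (w - 2)*(w^2 + w - 6) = (w - 2)^2*(w + 3)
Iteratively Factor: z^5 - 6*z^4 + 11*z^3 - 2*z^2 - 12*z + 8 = (z - 2)*(z^4 - 4*z^3 + 3*z^2 + 4*z - 4) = (z - 2)^2*(z^3 - 2*z^2 - z + 2) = (z - 2)^3*(z^2 - 1) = (z - 2)^3*(z - 1)*(z + 1)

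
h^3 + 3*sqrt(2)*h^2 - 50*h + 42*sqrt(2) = (h - 3*sqrt(2))*(h - sqrt(2))*(h + 7*sqrt(2))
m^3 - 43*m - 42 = (m - 7)*(m + 1)*(m + 6)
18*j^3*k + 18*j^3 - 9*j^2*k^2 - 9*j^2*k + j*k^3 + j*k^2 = (-6*j + k)*(-3*j + k)*(j*k + j)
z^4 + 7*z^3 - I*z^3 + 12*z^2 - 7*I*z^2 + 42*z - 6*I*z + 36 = (z + 1)*(z + 6)*(z - 3*I)*(z + 2*I)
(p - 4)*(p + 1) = p^2 - 3*p - 4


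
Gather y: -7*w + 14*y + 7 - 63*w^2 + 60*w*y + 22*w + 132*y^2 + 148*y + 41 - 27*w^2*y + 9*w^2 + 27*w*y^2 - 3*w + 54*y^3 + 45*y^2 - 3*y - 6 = -54*w^2 + 12*w + 54*y^3 + y^2*(27*w + 177) + y*(-27*w^2 + 60*w + 159) + 42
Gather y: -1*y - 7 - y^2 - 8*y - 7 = -y^2 - 9*y - 14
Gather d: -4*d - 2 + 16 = 14 - 4*d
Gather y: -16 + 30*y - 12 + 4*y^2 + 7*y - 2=4*y^2 + 37*y - 30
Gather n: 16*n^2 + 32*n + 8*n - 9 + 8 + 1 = 16*n^2 + 40*n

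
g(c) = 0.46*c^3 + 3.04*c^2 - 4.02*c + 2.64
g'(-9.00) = 53.04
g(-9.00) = -50.28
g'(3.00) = 26.64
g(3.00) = 30.36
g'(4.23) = 46.39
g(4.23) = 74.85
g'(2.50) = 19.80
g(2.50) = 18.78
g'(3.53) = 34.64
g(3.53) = 46.56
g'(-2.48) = -10.61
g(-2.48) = 24.29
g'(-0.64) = -7.35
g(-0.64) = 6.34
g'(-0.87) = -8.27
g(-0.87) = 8.14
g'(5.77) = 77.01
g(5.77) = 169.02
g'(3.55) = 34.96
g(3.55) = 47.26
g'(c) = 1.38*c^2 + 6.08*c - 4.02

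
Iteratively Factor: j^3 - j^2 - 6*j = (j - 3)*(j^2 + 2*j) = j*(j - 3)*(j + 2)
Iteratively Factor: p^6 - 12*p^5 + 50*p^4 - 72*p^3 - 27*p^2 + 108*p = (p - 3)*(p^5 - 9*p^4 + 23*p^3 - 3*p^2 - 36*p) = (p - 4)*(p - 3)*(p^4 - 5*p^3 + 3*p^2 + 9*p) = (p - 4)*(p - 3)^2*(p^3 - 2*p^2 - 3*p) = (p - 4)*(p - 3)^3*(p^2 + p) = p*(p - 4)*(p - 3)^3*(p + 1)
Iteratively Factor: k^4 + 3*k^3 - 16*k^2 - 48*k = (k - 4)*(k^3 + 7*k^2 + 12*k) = (k - 4)*(k + 4)*(k^2 + 3*k) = (k - 4)*(k + 3)*(k + 4)*(k)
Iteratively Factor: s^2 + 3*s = (s + 3)*(s)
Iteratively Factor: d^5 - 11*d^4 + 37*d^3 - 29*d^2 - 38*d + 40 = (d + 1)*(d^4 - 12*d^3 + 49*d^2 - 78*d + 40) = (d - 1)*(d + 1)*(d^3 - 11*d^2 + 38*d - 40) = (d - 4)*(d - 1)*(d + 1)*(d^2 - 7*d + 10) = (d - 5)*(d - 4)*(d - 1)*(d + 1)*(d - 2)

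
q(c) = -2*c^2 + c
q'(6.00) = -23.00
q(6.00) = -66.00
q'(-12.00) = 49.00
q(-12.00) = -300.00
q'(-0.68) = 3.72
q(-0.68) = -1.60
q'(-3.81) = 16.24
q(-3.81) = -32.84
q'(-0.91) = 4.64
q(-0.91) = -2.57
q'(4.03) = -15.12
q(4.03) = -28.45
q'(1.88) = -6.52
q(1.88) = -5.19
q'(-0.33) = 2.32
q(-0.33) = -0.55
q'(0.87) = -2.48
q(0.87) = -0.64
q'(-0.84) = 4.36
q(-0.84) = -2.25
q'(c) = 1 - 4*c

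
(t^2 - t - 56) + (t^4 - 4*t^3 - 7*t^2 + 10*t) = t^4 - 4*t^3 - 6*t^2 + 9*t - 56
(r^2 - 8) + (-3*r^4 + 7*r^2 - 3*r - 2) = -3*r^4 + 8*r^2 - 3*r - 10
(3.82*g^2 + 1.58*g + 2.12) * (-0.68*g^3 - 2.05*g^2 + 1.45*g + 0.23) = -2.5976*g^5 - 8.9054*g^4 + 0.8584*g^3 - 1.1764*g^2 + 3.4374*g + 0.4876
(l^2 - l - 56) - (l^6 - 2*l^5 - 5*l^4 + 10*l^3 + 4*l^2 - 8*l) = -l^6 + 2*l^5 + 5*l^4 - 10*l^3 - 3*l^2 + 7*l - 56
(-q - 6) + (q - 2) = -8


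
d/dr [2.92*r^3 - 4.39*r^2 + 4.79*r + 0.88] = 8.76*r^2 - 8.78*r + 4.79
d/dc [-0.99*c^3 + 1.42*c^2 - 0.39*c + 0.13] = -2.97*c^2 + 2.84*c - 0.39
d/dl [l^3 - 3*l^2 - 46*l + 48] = 3*l^2 - 6*l - 46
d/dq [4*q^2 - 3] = 8*q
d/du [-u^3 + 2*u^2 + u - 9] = -3*u^2 + 4*u + 1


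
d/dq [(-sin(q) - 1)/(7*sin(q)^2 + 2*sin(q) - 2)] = (7*sin(q)^2 + 14*sin(q) + 4)*cos(q)/(7*sin(q)^2 + 2*sin(q) - 2)^2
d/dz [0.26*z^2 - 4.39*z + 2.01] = 0.52*z - 4.39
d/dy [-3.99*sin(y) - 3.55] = -3.99*cos(y)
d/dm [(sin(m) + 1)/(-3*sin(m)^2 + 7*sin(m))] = (3*cos(m) + 6/tan(m) - 7*cos(m)/sin(m)^2)/(3*sin(m) - 7)^2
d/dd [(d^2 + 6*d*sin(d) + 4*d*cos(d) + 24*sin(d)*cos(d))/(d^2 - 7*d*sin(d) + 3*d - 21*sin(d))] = (2*(d^2 - 7*d*sin(d) + 3*d - 21*sin(d))*(-2*d*sin(d) + 3*d*cos(d) + d + 3*sin(d) + 2*cos(d) + 12*cos(2*d)) + (d^2 + 6*d*sin(d) + 4*d*cos(d) + 12*sin(2*d))*(7*d*cos(d) - 2*d + 7*sin(d) + 21*cos(d) - 3))/((d + 3)^2*(d - 7*sin(d))^2)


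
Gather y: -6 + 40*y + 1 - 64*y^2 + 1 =-64*y^2 + 40*y - 4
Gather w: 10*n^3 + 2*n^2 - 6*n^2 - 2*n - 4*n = 10*n^3 - 4*n^2 - 6*n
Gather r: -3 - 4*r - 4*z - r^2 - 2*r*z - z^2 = -r^2 + r*(-2*z - 4) - z^2 - 4*z - 3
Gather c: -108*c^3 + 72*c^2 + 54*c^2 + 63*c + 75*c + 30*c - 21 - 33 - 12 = -108*c^3 + 126*c^2 + 168*c - 66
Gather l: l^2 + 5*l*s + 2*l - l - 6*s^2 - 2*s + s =l^2 + l*(5*s + 1) - 6*s^2 - s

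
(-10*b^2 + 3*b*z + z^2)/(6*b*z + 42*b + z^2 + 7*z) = (-10*b^2 + 3*b*z + z^2)/(6*b*z + 42*b + z^2 + 7*z)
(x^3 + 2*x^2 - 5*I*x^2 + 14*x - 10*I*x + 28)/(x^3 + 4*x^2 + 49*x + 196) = (x^2 + 2*x*(1 + I) + 4*I)/(x^2 + x*(4 + 7*I) + 28*I)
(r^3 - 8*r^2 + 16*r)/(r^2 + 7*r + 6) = r*(r^2 - 8*r + 16)/(r^2 + 7*r + 6)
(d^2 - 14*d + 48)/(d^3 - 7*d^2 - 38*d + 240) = (d - 6)/(d^2 + d - 30)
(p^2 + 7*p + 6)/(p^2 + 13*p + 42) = (p + 1)/(p + 7)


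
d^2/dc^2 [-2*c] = 0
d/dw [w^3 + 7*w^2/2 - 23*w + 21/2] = 3*w^2 + 7*w - 23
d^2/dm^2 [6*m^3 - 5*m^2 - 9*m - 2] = 36*m - 10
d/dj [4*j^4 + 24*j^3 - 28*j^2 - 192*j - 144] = 16*j^3 + 72*j^2 - 56*j - 192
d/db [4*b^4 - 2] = 16*b^3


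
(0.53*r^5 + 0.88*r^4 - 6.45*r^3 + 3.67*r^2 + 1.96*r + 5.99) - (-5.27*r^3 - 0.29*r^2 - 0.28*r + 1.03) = 0.53*r^5 + 0.88*r^4 - 1.18*r^3 + 3.96*r^2 + 2.24*r + 4.96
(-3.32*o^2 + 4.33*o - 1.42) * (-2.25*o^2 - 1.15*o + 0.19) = 7.47*o^4 - 5.9245*o^3 - 2.4153*o^2 + 2.4557*o - 0.2698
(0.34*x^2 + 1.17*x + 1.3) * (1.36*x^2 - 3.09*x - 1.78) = 0.4624*x^4 + 0.5406*x^3 - 2.4525*x^2 - 6.0996*x - 2.314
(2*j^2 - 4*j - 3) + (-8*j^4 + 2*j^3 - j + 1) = -8*j^4 + 2*j^3 + 2*j^2 - 5*j - 2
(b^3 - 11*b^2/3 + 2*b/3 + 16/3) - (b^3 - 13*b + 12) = -11*b^2/3 + 41*b/3 - 20/3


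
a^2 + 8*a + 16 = (a + 4)^2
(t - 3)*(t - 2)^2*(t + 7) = t^4 - 33*t^2 + 100*t - 84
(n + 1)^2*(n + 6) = n^3 + 8*n^2 + 13*n + 6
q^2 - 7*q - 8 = (q - 8)*(q + 1)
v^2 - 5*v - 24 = (v - 8)*(v + 3)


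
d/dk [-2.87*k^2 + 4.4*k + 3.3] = 4.4 - 5.74*k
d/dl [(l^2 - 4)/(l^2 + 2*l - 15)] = 2*(l^2 - 11*l + 4)/(l^4 + 4*l^3 - 26*l^2 - 60*l + 225)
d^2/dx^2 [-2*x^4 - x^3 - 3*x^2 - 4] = -24*x^2 - 6*x - 6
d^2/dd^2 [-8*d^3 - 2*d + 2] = -48*d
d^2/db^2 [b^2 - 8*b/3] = 2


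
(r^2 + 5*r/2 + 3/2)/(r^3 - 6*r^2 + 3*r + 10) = (r + 3/2)/(r^2 - 7*r + 10)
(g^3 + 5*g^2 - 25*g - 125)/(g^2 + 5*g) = g - 25/g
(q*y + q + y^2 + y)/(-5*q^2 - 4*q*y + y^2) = (y + 1)/(-5*q + y)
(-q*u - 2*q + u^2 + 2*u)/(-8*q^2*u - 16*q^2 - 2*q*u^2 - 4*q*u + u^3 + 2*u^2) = (q - u)/(8*q^2 + 2*q*u - u^2)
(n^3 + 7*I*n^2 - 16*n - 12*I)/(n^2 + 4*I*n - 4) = n + 3*I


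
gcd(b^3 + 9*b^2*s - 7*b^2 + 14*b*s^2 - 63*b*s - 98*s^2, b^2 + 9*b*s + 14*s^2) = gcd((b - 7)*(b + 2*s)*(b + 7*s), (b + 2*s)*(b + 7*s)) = b^2 + 9*b*s + 14*s^2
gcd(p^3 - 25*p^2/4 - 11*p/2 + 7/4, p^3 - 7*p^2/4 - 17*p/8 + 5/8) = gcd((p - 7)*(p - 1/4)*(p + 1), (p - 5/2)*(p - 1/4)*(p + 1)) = p^2 + 3*p/4 - 1/4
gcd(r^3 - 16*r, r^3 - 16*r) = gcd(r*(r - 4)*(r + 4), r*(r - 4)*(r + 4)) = r^3 - 16*r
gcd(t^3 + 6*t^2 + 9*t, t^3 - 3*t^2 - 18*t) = t^2 + 3*t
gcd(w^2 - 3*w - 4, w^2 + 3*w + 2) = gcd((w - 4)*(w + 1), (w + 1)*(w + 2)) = w + 1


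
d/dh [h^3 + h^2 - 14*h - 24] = 3*h^2 + 2*h - 14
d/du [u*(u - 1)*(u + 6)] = 3*u^2 + 10*u - 6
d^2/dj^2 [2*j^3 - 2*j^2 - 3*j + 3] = 12*j - 4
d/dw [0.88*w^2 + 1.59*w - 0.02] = 1.76*w + 1.59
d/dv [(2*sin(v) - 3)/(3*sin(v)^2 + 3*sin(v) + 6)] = (6*sin(v) + cos(2*v) + 6)*cos(v)/(3*(sin(v)^2 + sin(v) + 2)^2)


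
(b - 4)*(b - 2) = b^2 - 6*b + 8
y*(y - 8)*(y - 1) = y^3 - 9*y^2 + 8*y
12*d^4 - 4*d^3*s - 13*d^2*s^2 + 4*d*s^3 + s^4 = (-2*d + s)*(-d + s)*(d + s)*(6*d + s)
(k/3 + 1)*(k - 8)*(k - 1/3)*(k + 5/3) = k^4/3 - 11*k^3/9 - 281*k^2/27 - 263*k/27 + 40/9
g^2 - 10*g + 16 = (g - 8)*(g - 2)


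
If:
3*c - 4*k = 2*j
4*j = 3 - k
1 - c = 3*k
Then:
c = 16/25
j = 18/25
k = 3/25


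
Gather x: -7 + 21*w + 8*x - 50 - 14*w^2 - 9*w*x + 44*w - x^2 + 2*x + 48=-14*w^2 + 65*w - x^2 + x*(10 - 9*w) - 9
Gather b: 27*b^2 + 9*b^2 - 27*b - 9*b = 36*b^2 - 36*b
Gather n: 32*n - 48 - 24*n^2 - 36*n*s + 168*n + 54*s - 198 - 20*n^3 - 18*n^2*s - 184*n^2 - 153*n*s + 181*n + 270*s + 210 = -20*n^3 + n^2*(-18*s - 208) + n*(381 - 189*s) + 324*s - 36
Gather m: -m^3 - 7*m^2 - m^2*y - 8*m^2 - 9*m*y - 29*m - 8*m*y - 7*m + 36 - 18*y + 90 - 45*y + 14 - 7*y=-m^3 + m^2*(-y - 15) + m*(-17*y - 36) - 70*y + 140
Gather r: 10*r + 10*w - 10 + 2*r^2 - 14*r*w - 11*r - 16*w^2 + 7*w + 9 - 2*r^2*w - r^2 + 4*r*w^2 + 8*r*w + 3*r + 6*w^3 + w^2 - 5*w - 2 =r^2*(1 - 2*w) + r*(4*w^2 - 6*w + 2) + 6*w^3 - 15*w^2 + 12*w - 3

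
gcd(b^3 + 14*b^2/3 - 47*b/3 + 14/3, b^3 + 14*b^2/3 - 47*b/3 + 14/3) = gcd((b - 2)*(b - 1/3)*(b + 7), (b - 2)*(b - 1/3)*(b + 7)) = b^3 + 14*b^2/3 - 47*b/3 + 14/3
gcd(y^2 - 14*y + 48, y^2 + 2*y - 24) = 1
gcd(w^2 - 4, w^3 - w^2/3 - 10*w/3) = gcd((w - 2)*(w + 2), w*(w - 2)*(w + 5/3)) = w - 2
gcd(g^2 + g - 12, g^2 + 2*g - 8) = g + 4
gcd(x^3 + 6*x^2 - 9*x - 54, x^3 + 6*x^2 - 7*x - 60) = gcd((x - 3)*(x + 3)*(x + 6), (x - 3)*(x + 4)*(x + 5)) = x - 3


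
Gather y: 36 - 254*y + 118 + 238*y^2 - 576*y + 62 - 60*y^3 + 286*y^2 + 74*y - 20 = -60*y^3 + 524*y^2 - 756*y + 196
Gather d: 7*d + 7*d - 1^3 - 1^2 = 14*d - 2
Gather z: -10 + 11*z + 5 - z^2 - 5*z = -z^2 + 6*z - 5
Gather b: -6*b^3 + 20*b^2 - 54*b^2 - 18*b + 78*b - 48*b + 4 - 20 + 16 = -6*b^3 - 34*b^2 + 12*b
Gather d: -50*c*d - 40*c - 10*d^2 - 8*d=-40*c - 10*d^2 + d*(-50*c - 8)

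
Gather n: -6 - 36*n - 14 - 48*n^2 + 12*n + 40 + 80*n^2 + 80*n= 32*n^2 + 56*n + 20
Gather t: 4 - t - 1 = 3 - t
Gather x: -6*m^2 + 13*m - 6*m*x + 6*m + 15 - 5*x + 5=-6*m^2 + 19*m + x*(-6*m - 5) + 20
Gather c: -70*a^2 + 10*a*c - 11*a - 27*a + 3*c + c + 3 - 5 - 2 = -70*a^2 - 38*a + c*(10*a + 4) - 4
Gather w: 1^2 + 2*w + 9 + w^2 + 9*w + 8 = w^2 + 11*w + 18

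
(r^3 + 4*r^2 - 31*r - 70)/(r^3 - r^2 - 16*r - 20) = (r + 7)/(r + 2)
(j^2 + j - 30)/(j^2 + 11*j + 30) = (j - 5)/(j + 5)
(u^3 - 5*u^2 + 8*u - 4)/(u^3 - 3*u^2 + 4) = (u - 1)/(u + 1)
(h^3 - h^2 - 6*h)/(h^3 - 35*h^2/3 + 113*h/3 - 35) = 3*h*(h + 2)/(3*h^2 - 26*h + 35)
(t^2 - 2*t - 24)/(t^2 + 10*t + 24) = (t - 6)/(t + 6)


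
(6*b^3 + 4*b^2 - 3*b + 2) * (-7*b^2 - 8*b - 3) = -42*b^5 - 76*b^4 - 29*b^3 - 2*b^2 - 7*b - 6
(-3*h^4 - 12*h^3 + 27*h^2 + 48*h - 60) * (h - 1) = -3*h^5 - 9*h^4 + 39*h^3 + 21*h^2 - 108*h + 60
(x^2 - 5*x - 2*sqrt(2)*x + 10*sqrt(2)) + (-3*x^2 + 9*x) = -2*x^2 - 2*sqrt(2)*x + 4*x + 10*sqrt(2)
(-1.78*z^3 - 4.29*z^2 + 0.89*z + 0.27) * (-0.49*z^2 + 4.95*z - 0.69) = 0.8722*z^5 - 6.7089*z^4 - 20.4434*z^3 + 7.2333*z^2 + 0.7224*z - 0.1863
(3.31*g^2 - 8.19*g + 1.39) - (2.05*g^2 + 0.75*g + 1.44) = 1.26*g^2 - 8.94*g - 0.05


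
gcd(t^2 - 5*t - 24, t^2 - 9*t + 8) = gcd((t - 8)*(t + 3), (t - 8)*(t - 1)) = t - 8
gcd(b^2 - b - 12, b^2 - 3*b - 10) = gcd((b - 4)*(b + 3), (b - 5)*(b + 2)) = 1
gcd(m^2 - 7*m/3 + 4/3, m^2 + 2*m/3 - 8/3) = m - 4/3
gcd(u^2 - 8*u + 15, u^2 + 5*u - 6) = 1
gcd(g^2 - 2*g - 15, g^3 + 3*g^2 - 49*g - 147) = g + 3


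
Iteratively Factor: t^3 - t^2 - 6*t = (t)*(t^2 - t - 6) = t*(t + 2)*(t - 3)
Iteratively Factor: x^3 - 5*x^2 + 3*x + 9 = (x + 1)*(x^2 - 6*x + 9) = (x - 3)*(x + 1)*(x - 3)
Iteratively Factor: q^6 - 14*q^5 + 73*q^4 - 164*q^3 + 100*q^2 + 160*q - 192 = (q - 2)*(q^5 - 12*q^4 + 49*q^3 - 66*q^2 - 32*q + 96) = (q - 2)^2*(q^4 - 10*q^3 + 29*q^2 - 8*q - 48) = (q - 2)^2*(q + 1)*(q^3 - 11*q^2 + 40*q - 48) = (q - 3)*(q - 2)^2*(q + 1)*(q^2 - 8*q + 16) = (q - 4)*(q - 3)*(q - 2)^2*(q + 1)*(q - 4)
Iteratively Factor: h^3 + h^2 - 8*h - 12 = (h + 2)*(h^2 - h - 6) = (h - 3)*(h + 2)*(h + 2)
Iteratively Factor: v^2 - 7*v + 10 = (v - 5)*(v - 2)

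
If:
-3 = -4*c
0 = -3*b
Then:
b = 0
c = 3/4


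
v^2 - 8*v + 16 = (v - 4)^2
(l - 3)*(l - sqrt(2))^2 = l^3 - 3*l^2 - 2*sqrt(2)*l^2 + 2*l + 6*sqrt(2)*l - 6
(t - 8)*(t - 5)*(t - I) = t^3 - 13*t^2 - I*t^2 + 40*t + 13*I*t - 40*I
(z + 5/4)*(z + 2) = z^2 + 13*z/4 + 5/2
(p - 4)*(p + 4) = p^2 - 16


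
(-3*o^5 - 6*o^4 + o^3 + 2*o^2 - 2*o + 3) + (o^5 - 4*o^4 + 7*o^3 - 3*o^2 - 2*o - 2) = -2*o^5 - 10*o^4 + 8*o^3 - o^2 - 4*o + 1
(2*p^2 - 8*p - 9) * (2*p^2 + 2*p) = 4*p^4 - 12*p^3 - 34*p^2 - 18*p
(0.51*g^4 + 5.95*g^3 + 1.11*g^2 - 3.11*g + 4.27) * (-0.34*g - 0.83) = -0.1734*g^5 - 2.4463*g^4 - 5.3159*g^3 + 0.1361*g^2 + 1.1295*g - 3.5441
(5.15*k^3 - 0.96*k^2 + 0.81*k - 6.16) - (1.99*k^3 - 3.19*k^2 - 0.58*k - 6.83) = 3.16*k^3 + 2.23*k^2 + 1.39*k + 0.67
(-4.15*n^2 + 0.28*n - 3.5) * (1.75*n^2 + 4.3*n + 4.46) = -7.2625*n^4 - 17.355*n^3 - 23.43*n^2 - 13.8012*n - 15.61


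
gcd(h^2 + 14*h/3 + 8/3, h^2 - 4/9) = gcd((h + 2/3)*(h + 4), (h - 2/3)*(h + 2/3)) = h + 2/3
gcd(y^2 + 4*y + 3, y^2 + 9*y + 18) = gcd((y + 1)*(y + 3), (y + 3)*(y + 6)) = y + 3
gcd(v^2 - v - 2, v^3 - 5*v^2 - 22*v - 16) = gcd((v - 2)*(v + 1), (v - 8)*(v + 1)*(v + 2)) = v + 1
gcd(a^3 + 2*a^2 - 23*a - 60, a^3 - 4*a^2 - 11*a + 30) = a^2 - 2*a - 15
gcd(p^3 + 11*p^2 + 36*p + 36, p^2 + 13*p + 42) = p + 6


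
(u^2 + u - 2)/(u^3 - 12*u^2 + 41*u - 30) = (u + 2)/(u^2 - 11*u + 30)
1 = 1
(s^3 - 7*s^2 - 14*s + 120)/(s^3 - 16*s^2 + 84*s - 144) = (s^2 - s - 20)/(s^2 - 10*s + 24)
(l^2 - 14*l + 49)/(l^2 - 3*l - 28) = (l - 7)/(l + 4)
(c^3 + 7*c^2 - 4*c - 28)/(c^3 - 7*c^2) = (c^3 + 7*c^2 - 4*c - 28)/(c^2*(c - 7))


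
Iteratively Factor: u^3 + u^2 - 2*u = (u)*(u^2 + u - 2) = u*(u + 2)*(u - 1)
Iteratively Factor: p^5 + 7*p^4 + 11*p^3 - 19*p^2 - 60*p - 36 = (p + 1)*(p^4 + 6*p^3 + 5*p^2 - 24*p - 36) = (p + 1)*(p + 2)*(p^3 + 4*p^2 - 3*p - 18) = (p + 1)*(p + 2)*(p + 3)*(p^2 + p - 6) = (p + 1)*(p + 2)*(p + 3)^2*(p - 2)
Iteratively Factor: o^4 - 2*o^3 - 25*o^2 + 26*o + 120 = (o + 2)*(o^3 - 4*o^2 - 17*o + 60) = (o - 3)*(o + 2)*(o^2 - o - 20) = (o - 3)*(o + 2)*(o + 4)*(o - 5)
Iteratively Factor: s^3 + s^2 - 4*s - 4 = (s - 2)*(s^2 + 3*s + 2) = (s - 2)*(s + 1)*(s + 2)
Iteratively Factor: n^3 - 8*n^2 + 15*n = (n - 3)*(n^2 - 5*n) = (n - 5)*(n - 3)*(n)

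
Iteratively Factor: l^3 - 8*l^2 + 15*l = (l - 5)*(l^2 - 3*l) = (l - 5)*(l - 3)*(l)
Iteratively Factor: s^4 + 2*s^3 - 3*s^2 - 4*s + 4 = (s + 2)*(s^3 - 3*s + 2) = (s - 1)*(s + 2)*(s^2 + s - 2) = (s - 1)^2*(s + 2)*(s + 2)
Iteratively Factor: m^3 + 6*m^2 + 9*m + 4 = (m + 1)*(m^2 + 5*m + 4) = (m + 1)^2*(m + 4)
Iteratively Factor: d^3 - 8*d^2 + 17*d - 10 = (d - 1)*(d^2 - 7*d + 10) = (d - 5)*(d - 1)*(d - 2)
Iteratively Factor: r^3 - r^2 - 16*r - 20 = (r + 2)*(r^2 - 3*r - 10) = (r + 2)^2*(r - 5)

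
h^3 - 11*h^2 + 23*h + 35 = (h - 7)*(h - 5)*(h + 1)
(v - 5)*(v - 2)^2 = v^3 - 9*v^2 + 24*v - 20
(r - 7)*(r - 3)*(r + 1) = r^3 - 9*r^2 + 11*r + 21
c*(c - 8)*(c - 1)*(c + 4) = c^4 - 5*c^3 - 28*c^2 + 32*c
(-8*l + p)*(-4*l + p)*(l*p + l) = 32*l^3*p + 32*l^3 - 12*l^2*p^2 - 12*l^2*p + l*p^3 + l*p^2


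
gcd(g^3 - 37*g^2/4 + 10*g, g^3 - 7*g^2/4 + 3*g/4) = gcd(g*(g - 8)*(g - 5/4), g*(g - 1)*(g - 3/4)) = g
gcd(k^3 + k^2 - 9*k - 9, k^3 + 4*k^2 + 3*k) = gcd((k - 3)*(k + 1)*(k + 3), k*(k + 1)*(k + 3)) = k^2 + 4*k + 3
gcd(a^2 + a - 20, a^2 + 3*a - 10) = a + 5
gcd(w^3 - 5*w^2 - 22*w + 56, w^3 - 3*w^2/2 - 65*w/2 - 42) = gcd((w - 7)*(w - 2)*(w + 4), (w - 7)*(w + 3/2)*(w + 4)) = w^2 - 3*w - 28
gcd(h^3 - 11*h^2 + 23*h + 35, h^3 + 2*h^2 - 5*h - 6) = h + 1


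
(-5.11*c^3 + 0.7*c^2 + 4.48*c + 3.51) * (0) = 0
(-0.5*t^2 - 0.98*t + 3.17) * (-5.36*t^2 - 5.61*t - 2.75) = 2.68*t^4 + 8.0578*t^3 - 10.1184*t^2 - 15.0887*t - 8.7175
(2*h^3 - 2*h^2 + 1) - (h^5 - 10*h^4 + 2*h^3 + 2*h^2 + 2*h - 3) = -h^5 + 10*h^4 - 4*h^2 - 2*h + 4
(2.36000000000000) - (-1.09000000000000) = 3.45000000000000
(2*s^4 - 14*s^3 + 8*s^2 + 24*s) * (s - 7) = 2*s^5 - 28*s^4 + 106*s^3 - 32*s^2 - 168*s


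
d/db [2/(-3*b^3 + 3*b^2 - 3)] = 2*b*(3*b - 2)/(3*(b^3 - b^2 + 1)^2)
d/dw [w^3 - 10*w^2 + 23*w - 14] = 3*w^2 - 20*w + 23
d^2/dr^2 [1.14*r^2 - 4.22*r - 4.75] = 2.28000000000000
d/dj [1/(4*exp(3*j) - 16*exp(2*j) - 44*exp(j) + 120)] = (-3*exp(2*j) + 8*exp(j) + 11)*exp(j)/(4*(exp(3*j) - 4*exp(2*j) - 11*exp(j) + 30)^2)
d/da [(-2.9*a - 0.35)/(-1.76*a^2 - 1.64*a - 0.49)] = (-5.104*a^2 - 1.232*a + 0.847)/(3.0976*a^4 + 5.7728*a^3 + 4.4144*a^2 + 1.6072*a + 0.2401)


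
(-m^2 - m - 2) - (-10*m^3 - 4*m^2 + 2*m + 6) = 10*m^3 + 3*m^2 - 3*m - 8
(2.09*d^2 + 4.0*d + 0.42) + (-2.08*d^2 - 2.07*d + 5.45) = 0.00999999999999979*d^2 + 1.93*d + 5.87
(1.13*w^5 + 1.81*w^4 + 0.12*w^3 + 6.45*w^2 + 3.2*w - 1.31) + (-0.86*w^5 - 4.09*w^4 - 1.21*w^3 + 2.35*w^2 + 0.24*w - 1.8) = 0.27*w^5 - 2.28*w^4 - 1.09*w^3 + 8.8*w^2 + 3.44*w - 3.11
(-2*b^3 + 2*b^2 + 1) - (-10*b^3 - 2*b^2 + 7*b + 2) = 8*b^3 + 4*b^2 - 7*b - 1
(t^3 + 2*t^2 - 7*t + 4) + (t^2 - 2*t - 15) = t^3 + 3*t^2 - 9*t - 11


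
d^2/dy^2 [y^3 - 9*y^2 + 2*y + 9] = 6*y - 18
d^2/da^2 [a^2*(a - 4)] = 6*a - 8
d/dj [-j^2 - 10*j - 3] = -2*j - 10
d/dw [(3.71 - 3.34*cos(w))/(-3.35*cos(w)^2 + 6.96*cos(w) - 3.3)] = (11.189*cos(w)^2 - 24.857*cos(w) + 14.7996)*sin(w)/(11.2225*cos(w)^4 - 46.632*cos(w)^3 + 70.5516*cos(w)^2 - 45.936*cos(w) + 10.89)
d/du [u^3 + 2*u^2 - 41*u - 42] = 3*u^2 + 4*u - 41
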